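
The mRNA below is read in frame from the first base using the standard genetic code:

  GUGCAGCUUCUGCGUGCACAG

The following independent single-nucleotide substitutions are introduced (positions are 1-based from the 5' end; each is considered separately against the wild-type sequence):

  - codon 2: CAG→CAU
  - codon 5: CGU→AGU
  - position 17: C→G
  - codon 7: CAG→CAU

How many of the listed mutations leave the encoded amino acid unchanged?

0

Codon 2: CAG (Gln) → CAU (His) — missense.
Codon 5: CGU (Arg) → AGU (Ser) — missense.
Codon 6: GCA (Ala) → GGA (Gly) — missense.
Codon 7: CAG (Gln) → CAU (His) — missense.
Synonymous: 0 of 4.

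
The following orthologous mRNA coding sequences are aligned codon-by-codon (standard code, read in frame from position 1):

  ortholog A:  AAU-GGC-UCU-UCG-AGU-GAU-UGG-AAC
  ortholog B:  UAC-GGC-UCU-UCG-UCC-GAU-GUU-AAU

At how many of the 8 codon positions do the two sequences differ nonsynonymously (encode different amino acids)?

2

Codon 1: AAU Asn / UAC Tyr — nonsynonymous.
Codon 2: GGC Gly / GGC Gly — identical.
Codon 3: UCU Ser / UCU Ser — identical.
Codon 4: UCG Ser / UCG Ser — identical.
Codon 5: AGU Ser / UCC Ser — synonymous.
Codon 6: GAU Asp / GAU Asp — identical.
Codon 7: UGG Trp / GUU Val — nonsynonymous.
Codon 8: AAC Asn / AAU Asn — synonymous.
Nonsynonymous differences: 2.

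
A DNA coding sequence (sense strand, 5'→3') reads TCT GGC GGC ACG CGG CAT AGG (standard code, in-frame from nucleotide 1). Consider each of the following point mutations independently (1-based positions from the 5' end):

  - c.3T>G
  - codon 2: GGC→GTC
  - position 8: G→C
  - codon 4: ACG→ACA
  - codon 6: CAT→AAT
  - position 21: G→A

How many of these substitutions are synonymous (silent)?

3

Codon 1: TCT (Ser) → TCG (Ser) — synonymous.
Codon 2: GGC (Gly) → GTC (Val) — missense.
Codon 3: GGC (Gly) → GCC (Ala) — missense.
Codon 4: ACG (Thr) → ACA (Thr) — synonymous.
Codon 6: CAT (His) → AAT (Asn) — missense.
Codon 7: AGG (Arg) → AGA (Arg) — synonymous.
Synonymous: 3 of 6.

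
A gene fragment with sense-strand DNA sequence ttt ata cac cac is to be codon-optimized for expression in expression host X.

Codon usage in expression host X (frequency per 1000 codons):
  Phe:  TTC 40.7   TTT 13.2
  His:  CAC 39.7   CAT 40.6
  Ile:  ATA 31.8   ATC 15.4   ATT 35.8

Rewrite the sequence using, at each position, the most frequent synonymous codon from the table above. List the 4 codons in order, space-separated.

Codon 1 (Phe): best is TTC at 40.7.
Codon 2 (Ile): best is ATT at 35.8.
Codon 3 (His): best is CAT at 40.6.
Codon 4 (His): best is CAT at 40.6.

TTC ATT CAT CAT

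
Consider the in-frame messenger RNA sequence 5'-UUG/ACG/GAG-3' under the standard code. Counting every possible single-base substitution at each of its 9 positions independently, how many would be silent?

6

Codon 1 (UUG, Leu): 2 synonymous substitutions.
Codon 2 (ACG, Thr): 3 synonymous substitutions.
Codon 3 (GAG, Glu): 1 synonymous substitution.
Total: 2 + 3 + 1 = 6.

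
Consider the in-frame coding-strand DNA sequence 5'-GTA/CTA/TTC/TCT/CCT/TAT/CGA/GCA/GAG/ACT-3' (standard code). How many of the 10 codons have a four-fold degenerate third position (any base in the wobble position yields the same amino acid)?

7

Codon 1 GTA (Val): third position 4-fold.
Codon 2 CTA (Leu): third position 4-fold.
Codon 3 TTC (Phe): third position 2-fold.
Codon 4 TCT (Ser): third position 4-fold.
Codon 5 CCT (Pro): third position 4-fold.
Codon 6 TAT (Tyr): third position 2-fold.
Codon 7 CGA (Arg): third position 4-fold.
Codon 8 GCA (Ala): third position 4-fold.
Codon 9 GAG (Glu): third position 2-fold.
Codon 10 ACT (Thr): third position 4-fold.
Four-fold degenerate third positions: 7.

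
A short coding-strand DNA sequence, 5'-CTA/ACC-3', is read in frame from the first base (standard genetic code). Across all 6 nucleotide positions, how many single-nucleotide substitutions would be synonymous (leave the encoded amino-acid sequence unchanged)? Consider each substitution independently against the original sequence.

Codon 1 (CTA, Leu): 4 synonymous substitutions.
Codon 2 (ACC, Thr): 3 synonymous substitutions.
Total: 4 + 3 = 7.

7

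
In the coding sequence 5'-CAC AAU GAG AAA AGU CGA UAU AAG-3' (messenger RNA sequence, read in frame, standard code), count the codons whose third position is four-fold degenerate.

1

Codon 1 CAC (His): third position 2-fold.
Codon 2 AAU (Asn): third position 2-fold.
Codon 3 GAG (Glu): third position 2-fold.
Codon 4 AAA (Lys): third position 2-fold.
Codon 5 AGU (Ser): third position 2-fold.
Codon 6 CGA (Arg): third position 4-fold.
Codon 7 UAU (Tyr): third position 2-fold.
Codon 8 AAG (Lys): third position 2-fold.
Four-fold degenerate third positions: 1.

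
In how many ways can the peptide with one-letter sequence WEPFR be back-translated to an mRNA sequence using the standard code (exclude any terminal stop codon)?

Trp: 1 codon.
Glu: 2 codons.
Pro: 4 codons.
Phe: 2 codons.
Arg: 6 codons.
1 × 2 × 4 × 2 × 6 = 96.

96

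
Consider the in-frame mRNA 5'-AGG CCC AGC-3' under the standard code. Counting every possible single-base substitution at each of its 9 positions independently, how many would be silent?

Codon 1 (AGG, Arg): 2 synonymous substitutions.
Codon 2 (CCC, Pro): 3 synonymous substitutions.
Codon 3 (AGC, Ser): 1 synonymous substitution.
Total: 2 + 3 + 1 = 6.

6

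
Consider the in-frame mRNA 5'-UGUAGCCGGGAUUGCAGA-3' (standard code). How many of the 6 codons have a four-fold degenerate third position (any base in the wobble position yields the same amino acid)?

1

Codon 1 UGU (Cys): third position 2-fold.
Codon 2 AGC (Ser): third position 2-fold.
Codon 3 CGG (Arg): third position 4-fold.
Codon 4 GAU (Asp): third position 2-fold.
Codon 5 UGC (Cys): third position 2-fold.
Codon 6 AGA (Arg): third position 2-fold.
Four-fold degenerate third positions: 1.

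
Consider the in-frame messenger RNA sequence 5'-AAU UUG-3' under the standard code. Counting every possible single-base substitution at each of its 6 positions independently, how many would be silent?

3

Codon 1 (AAU, Asn): 1 synonymous substitution.
Codon 2 (UUG, Leu): 2 synonymous substitutions.
Total: 1 + 2 = 3.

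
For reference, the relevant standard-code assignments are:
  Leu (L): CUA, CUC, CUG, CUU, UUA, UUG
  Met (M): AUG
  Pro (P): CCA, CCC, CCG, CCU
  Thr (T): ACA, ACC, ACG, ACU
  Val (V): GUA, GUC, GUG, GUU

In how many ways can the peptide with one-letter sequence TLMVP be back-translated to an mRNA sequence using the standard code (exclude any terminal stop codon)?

Thr: 4 codons.
Leu: 6 codons.
Met: 1 codon.
Val: 4 codons.
Pro: 4 codons.
4 × 6 × 1 × 4 × 4 = 384.

384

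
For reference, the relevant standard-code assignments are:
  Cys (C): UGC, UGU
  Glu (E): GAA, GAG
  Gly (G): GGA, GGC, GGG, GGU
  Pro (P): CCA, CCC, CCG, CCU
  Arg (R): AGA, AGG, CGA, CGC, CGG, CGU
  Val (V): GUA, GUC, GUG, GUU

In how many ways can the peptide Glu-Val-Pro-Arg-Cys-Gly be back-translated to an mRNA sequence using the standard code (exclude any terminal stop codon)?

Glu: 2 codons.
Val: 4 codons.
Pro: 4 codons.
Arg: 6 codons.
Cys: 2 codons.
Gly: 4 codons.
2 × 4 × 4 × 6 × 2 × 4 = 1536.

1536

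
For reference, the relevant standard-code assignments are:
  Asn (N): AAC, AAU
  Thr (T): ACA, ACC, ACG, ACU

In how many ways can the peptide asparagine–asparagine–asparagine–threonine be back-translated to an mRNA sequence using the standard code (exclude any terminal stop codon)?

32

Asn: 2 codons.
Asn: 2 codons.
Asn: 2 codons.
Thr: 4 codons.
2 × 2 × 2 × 4 = 32.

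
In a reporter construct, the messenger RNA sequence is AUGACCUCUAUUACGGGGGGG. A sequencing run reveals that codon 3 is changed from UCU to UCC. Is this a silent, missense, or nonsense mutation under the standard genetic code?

Position 9 falls in codon 3: UCU → Ser.
After the substitution the codon is UCC → Ser.
Both encode Ser, so the change is synonymous.

silent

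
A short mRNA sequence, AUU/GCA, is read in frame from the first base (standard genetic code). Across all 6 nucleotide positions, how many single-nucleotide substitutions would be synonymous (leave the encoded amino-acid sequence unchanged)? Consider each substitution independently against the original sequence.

5

Codon 1 (AUU, Ile): 2 synonymous substitutions.
Codon 2 (GCA, Ala): 3 synonymous substitutions.
Total: 2 + 3 = 5.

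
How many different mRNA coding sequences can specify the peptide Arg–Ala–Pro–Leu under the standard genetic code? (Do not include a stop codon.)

Arg: 6 codons.
Ala: 4 codons.
Pro: 4 codons.
Leu: 6 codons.
6 × 4 × 4 × 6 = 576.

576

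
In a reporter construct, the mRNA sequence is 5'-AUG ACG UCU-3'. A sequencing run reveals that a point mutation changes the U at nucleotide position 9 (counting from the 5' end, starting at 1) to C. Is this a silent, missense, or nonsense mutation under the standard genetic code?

silent

Position 9 falls in codon 3: UCU → Ser.
After the substitution the codon is UCC → Ser.
Both encode Ser, so the change is synonymous.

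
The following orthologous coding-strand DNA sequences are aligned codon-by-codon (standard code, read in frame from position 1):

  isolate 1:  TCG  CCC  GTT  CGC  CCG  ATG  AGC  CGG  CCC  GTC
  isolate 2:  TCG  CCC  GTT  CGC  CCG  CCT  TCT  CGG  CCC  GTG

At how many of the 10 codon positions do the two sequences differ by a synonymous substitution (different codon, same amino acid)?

2

Codon 1: TCG Ser / TCG Ser — identical.
Codon 2: CCC Pro / CCC Pro — identical.
Codon 3: GTT Val / GTT Val — identical.
Codon 4: CGC Arg / CGC Arg — identical.
Codon 5: CCG Pro / CCG Pro — identical.
Codon 6: ATG Met / CCT Pro — nonsynonymous.
Codon 7: AGC Ser / TCT Ser — synonymous.
Codon 8: CGG Arg / CGG Arg — identical.
Codon 9: CCC Pro / CCC Pro — identical.
Codon 10: GTC Val / GTG Val — synonymous.
Synonymous differences: 2.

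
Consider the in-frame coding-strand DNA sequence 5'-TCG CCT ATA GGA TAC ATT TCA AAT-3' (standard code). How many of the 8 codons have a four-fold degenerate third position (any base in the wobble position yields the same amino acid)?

4

Codon 1 TCG (Ser): third position 4-fold.
Codon 2 CCT (Pro): third position 4-fold.
Codon 3 ATA (Ile): third position 3-fold.
Codon 4 GGA (Gly): third position 4-fold.
Codon 5 TAC (Tyr): third position 2-fold.
Codon 6 ATT (Ile): third position 3-fold.
Codon 7 TCA (Ser): third position 4-fold.
Codon 8 AAT (Asn): third position 2-fold.
Four-fold degenerate third positions: 4.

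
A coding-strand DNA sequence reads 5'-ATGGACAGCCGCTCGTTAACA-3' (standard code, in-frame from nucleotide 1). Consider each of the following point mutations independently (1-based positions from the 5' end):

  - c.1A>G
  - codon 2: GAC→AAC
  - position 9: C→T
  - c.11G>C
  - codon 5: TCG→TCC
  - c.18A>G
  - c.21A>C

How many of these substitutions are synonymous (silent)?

Codon 1: ATG (Met) → GTG (Val) — missense.
Codon 2: GAC (Asp) → AAC (Asn) — missense.
Codon 3: AGC (Ser) → AGT (Ser) — synonymous.
Codon 4: CGC (Arg) → CCC (Pro) — missense.
Codon 5: TCG (Ser) → TCC (Ser) — synonymous.
Codon 6: TTA (Leu) → TTG (Leu) — synonymous.
Codon 7: ACA (Thr) → ACC (Thr) — synonymous.
Synonymous: 4 of 7.

4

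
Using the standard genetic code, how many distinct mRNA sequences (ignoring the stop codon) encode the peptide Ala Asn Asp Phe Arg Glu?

Ala: 4 codons.
Asn: 2 codons.
Asp: 2 codons.
Phe: 2 codons.
Arg: 6 codons.
Glu: 2 codons.
4 × 2 × 2 × 2 × 6 × 2 = 384.

384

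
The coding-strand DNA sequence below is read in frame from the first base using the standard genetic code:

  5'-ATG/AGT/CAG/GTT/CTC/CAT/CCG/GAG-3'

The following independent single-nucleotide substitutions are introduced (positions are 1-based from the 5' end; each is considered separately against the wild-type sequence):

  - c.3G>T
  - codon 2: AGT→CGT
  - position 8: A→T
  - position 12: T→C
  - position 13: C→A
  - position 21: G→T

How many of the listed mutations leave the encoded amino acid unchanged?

2

Codon 1: ATG (Met) → ATT (Ile) — missense.
Codon 2: AGT (Ser) → CGT (Arg) — missense.
Codon 3: CAG (Gln) → CTG (Leu) — missense.
Codon 4: GTT (Val) → GTC (Val) — synonymous.
Codon 5: CTC (Leu) → ATC (Ile) — missense.
Codon 7: CCG (Pro) → CCT (Pro) — synonymous.
Synonymous: 2 of 6.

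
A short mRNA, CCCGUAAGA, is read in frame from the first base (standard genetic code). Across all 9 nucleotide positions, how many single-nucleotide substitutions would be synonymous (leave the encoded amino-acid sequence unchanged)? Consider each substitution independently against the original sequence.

Codon 1 (CCC, Pro): 3 synonymous substitutions.
Codon 2 (GUA, Val): 3 synonymous substitutions.
Codon 3 (AGA, Arg): 2 synonymous substitutions.
Total: 3 + 3 + 2 = 8.

8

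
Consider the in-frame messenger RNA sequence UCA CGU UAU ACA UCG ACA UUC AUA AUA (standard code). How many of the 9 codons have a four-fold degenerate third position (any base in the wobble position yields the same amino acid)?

Codon 1 UCA (Ser): third position 4-fold.
Codon 2 CGU (Arg): third position 4-fold.
Codon 3 UAU (Tyr): third position 2-fold.
Codon 4 ACA (Thr): third position 4-fold.
Codon 5 UCG (Ser): third position 4-fold.
Codon 6 ACA (Thr): third position 4-fold.
Codon 7 UUC (Phe): third position 2-fold.
Codon 8 AUA (Ile): third position 3-fold.
Codon 9 AUA (Ile): third position 3-fold.
Four-fold degenerate third positions: 5.

5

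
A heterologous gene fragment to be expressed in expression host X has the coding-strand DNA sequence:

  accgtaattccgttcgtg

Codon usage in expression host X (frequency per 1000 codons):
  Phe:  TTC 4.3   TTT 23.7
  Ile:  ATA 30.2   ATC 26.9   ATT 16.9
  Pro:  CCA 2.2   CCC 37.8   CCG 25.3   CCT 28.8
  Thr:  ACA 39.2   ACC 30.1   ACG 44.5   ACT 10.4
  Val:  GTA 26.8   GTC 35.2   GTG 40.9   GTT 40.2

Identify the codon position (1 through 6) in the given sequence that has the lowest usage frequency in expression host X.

5

Codon 1 ACC (Thr): 30.1 per 1000.
Codon 2 GTA (Val): 26.8 per 1000.
Codon 3 ATT (Ile): 16.9 per 1000.
Codon 4 CCG (Pro): 25.3 per 1000.
Codon 5 TTC (Phe): 4.3 per 1000.
Codon 6 GTG (Val): 40.9 per 1000.
Lowest frequency is 4.3 at codon 5.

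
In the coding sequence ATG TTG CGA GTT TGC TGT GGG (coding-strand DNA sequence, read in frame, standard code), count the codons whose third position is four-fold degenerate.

Codon 1 ATG (Met): third position 1-fold.
Codon 2 TTG (Leu): third position 2-fold.
Codon 3 CGA (Arg): third position 4-fold.
Codon 4 GTT (Val): third position 4-fold.
Codon 5 TGC (Cys): third position 2-fold.
Codon 6 TGT (Cys): third position 2-fold.
Codon 7 GGG (Gly): third position 4-fold.
Four-fold degenerate third positions: 3.

3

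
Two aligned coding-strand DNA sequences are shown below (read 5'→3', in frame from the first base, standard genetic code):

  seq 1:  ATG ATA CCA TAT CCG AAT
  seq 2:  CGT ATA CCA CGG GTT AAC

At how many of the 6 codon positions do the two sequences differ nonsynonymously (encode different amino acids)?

3

Codon 1: ATG Met / CGT Arg — nonsynonymous.
Codon 2: ATA Ile / ATA Ile — identical.
Codon 3: CCA Pro / CCA Pro — identical.
Codon 4: TAT Tyr / CGG Arg — nonsynonymous.
Codon 5: CCG Pro / GTT Val — nonsynonymous.
Codon 6: AAT Asn / AAC Asn — synonymous.
Nonsynonymous differences: 3.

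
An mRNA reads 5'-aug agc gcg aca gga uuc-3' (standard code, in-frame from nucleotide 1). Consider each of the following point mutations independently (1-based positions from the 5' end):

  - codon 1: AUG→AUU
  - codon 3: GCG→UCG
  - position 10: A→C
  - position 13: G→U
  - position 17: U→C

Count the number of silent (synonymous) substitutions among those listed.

Codon 1: AUG (Met) → AUU (Ile) — missense.
Codon 3: GCG (Ala) → UCG (Ser) — missense.
Codon 4: ACA (Thr) → CCA (Pro) — missense.
Codon 5: GGA (Gly) → UGA (Stop) — nonsense.
Codon 6: UUC (Phe) → UCC (Ser) — missense.
Synonymous: 0 of 5.

0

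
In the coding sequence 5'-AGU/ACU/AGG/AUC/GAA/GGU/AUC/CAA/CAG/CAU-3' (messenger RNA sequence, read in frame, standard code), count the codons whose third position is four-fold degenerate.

Codon 1 AGU (Ser): third position 2-fold.
Codon 2 ACU (Thr): third position 4-fold.
Codon 3 AGG (Arg): third position 2-fold.
Codon 4 AUC (Ile): third position 3-fold.
Codon 5 GAA (Glu): third position 2-fold.
Codon 6 GGU (Gly): third position 4-fold.
Codon 7 AUC (Ile): third position 3-fold.
Codon 8 CAA (Gln): third position 2-fold.
Codon 9 CAG (Gln): third position 2-fold.
Codon 10 CAU (His): third position 2-fold.
Four-fold degenerate third positions: 2.

2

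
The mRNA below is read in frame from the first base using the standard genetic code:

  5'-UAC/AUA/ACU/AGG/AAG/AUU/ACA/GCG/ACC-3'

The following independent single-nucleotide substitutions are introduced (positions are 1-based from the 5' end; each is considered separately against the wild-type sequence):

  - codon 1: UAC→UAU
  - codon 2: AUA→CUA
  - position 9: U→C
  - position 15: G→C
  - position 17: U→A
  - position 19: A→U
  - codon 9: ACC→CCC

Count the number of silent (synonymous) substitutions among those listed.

Codon 1: UAC (Tyr) → UAU (Tyr) — synonymous.
Codon 2: AUA (Ile) → CUA (Leu) — missense.
Codon 3: ACU (Thr) → ACC (Thr) — synonymous.
Codon 5: AAG (Lys) → AAC (Asn) — missense.
Codon 6: AUU (Ile) → AAU (Asn) — missense.
Codon 7: ACA (Thr) → UCA (Ser) — missense.
Codon 9: ACC (Thr) → CCC (Pro) — missense.
Synonymous: 2 of 7.

2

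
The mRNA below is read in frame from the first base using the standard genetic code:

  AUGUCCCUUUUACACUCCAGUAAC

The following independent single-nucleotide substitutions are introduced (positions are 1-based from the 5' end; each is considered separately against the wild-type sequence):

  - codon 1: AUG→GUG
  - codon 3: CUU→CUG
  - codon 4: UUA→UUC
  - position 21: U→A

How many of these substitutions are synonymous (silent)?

Codon 1: AUG (Met) → GUG (Val) — missense.
Codon 3: CUU (Leu) → CUG (Leu) — synonymous.
Codon 4: UUA (Leu) → UUC (Phe) — missense.
Codon 7: AGU (Ser) → AGA (Arg) — missense.
Synonymous: 1 of 4.

1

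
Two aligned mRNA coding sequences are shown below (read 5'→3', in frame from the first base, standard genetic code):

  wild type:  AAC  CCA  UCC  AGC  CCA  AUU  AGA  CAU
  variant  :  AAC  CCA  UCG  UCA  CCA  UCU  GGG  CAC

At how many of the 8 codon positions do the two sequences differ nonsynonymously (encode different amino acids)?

2

Codon 1: AAC Asn / AAC Asn — identical.
Codon 2: CCA Pro / CCA Pro — identical.
Codon 3: UCC Ser / UCG Ser — synonymous.
Codon 4: AGC Ser / UCA Ser — synonymous.
Codon 5: CCA Pro / CCA Pro — identical.
Codon 6: AUU Ile / UCU Ser — nonsynonymous.
Codon 7: AGA Arg / GGG Gly — nonsynonymous.
Codon 8: CAU His / CAC His — synonymous.
Nonsynonymous differences: 2.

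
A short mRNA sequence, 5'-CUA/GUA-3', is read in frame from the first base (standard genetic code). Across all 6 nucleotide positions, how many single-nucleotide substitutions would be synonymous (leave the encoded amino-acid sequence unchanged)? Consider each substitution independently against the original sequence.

7

Codon 1 (CUA, Leu): 4 synonymous substitutions.
Codon 2 (GUA, Val): 3 synonymous substitutions.
Total: 4 + 3 = 7.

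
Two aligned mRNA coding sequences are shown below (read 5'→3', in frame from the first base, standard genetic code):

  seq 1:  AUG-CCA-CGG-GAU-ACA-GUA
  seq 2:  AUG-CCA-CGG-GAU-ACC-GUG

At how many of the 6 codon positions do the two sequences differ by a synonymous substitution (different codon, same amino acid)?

2

Codon 1: AUG Met / AUG Met — identical.
Codon 2: CCA Pro / CCA Pro — identical.
Codon 3: CGG Arg / CGG Arg — identical.
Codon 4: GAU Asp / GAU Asp — identical.
Codon 5: ACA Thr / ACC Thr — synonymous.
Codon 6: GUA Val / GUG Val — synonymous.
Synonymous differences: 2.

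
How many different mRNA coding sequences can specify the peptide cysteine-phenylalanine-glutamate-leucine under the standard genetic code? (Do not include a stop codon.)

Cys: 2 codons.
Phe: 2 codons.
Glu: 2 codons.
Leu: 6 codons.
2 × 2 × 2 × 6 = 48.

48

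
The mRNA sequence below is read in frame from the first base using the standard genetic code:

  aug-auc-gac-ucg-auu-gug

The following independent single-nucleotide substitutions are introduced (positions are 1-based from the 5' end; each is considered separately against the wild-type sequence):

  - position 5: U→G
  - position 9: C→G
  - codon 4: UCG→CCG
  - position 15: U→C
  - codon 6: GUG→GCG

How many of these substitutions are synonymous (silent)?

1

Codon 2: AUC (Ile) → AGC (Ser) — missense.
Codon 3: GAC (Asp) → GAG (Glu) — missense.
Codon 4: UCG (Ser) → CCG (Pro) — missense.
Codon 5: AUU (Ile) → AUC (Ile) — synonymous.
Codon 6: GUG (Val) → GCG (Ala) — missense.
Synonymous: 1 of 5.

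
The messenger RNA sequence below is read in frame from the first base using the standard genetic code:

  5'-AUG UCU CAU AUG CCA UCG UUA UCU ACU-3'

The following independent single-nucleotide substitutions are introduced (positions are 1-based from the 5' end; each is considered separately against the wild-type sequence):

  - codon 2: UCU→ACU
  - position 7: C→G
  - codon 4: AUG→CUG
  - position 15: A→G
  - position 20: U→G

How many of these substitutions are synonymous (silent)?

Codon 2: UCU (Ser) → ACU (Thr) — missense.
Codon 3: CAU (His) → GAU (Asp) — missense.
Codon 4: AUG (Met) → CUG (Leu) — missense.
Codon 5: CCA (Pro) → CCG (Pro) — synonymous.
Codon 7: UUA (Leu) → UGA (Stop) — nonsense.
Synonymous: 1 of 5.

1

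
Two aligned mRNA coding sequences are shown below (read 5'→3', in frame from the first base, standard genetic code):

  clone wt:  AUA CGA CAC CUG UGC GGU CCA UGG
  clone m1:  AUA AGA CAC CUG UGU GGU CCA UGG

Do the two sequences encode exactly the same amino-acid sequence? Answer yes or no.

Codon 1: AUA Ile / AUA Ile — identical.
Codon 2: CGA Arg / AGA Arg — synonymous.
Codon 3: CAC His / CAC His — identical.
Codon 4: CUG Leu / CUG Leu — identical.
Codon 5: UGC Cys / UGU Cys — synonymous.
Codon 6: GGU Gly / GGU Gly — identical.
Codon 7: CCA Pro / CCA Pro — identical.
Codon 8: UGG Trp / UGG Trp — identical.
Nonsynonymous differences: 0 → same protein.

yes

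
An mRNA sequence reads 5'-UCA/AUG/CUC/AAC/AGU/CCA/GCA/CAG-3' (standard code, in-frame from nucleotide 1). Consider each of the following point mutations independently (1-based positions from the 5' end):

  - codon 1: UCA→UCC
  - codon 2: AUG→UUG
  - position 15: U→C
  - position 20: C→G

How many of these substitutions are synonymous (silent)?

Codon 1: UCA (Ser) → UCC (Ser) — synonymous.
Codon 2: AUG (Met) → UUG (Leu) — missense.
Codon 5: AGU (Ser) → AGC (Ser) — synonymous.
Codon 7: GCA (Ala) → GGA (Gly) — missense.
Synonymous: 2 of 4.

2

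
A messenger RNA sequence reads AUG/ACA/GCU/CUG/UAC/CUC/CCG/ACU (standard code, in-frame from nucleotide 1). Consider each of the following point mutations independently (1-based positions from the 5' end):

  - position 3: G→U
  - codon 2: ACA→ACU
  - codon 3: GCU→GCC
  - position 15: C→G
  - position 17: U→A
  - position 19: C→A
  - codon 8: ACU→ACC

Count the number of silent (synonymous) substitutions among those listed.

Codon 1: AUG (Met) → AUU (Ile) — missense.
Codon 2: ACA (Thr) → ACU (Thr) — synonymous.
Codon 3: GCU (Ala) → GCC (Ala) — synonymous.
Codon 5: UAC (Tyr) → UAG (Stop) — nonsense.
Codon 6: CUC (Leu) → CAC (His) — missense.
Codon 7: CCG (Pro) → ACG (Thr) — missense.
Codon 8: ACU (Thr) → ACC (Thr) — synonymous.
Synonymous: 3 of 7.

3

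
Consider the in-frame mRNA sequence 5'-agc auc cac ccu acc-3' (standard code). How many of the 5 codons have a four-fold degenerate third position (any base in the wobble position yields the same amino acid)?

Codon 1 AGC (Ser): third position 2-fold.
Codon 2 AUC (Ile): third position 3-fold.
Codon 3 CAC (His): third position 2-fold.
Codon 4 CCU (Pro): third position 4-fold.
Codon 5 ACC (Thr): third position 4-fold.
Four-fold degenerate third positions: 2.

2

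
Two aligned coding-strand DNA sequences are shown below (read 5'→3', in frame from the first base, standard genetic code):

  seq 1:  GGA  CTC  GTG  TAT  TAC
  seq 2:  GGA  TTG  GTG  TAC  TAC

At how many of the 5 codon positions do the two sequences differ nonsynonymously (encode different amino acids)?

Codon 1: GGA Gly / GGA Gly — identical.
Codon 2: CTC Leu / TTG Leu — synonymous.
Codon 3: GTG Val / GTG Val — identical.
Codon 4: TAT Tyr / TAC Tyr — synonymous.
Codon 5: TAC Tyr / TAC Tyr — identical.
Nonsynonymous differences: 0.

0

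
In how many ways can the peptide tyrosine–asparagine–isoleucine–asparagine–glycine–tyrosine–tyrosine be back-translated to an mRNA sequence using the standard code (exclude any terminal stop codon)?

384

Tyr: 2 codons.
Asn: 2 codons.
Ile: 3 codons.
Asn: 2 codons.
Gly: 4 codons.
Tyr: 2 codons.
Tyr: 2 codons.
2 × 2 × 3 × 2 × 4 × 2 × 2 = 384.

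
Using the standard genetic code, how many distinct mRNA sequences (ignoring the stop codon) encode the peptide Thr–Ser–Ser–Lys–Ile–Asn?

Thr: 4 codons.
Ser: 6 codons.
Ser: 6 codons.
Lys: 2 codons.
Ile: 3 codons.
Asn: 2 codons.
4 × 6 × 6 × 2 × 3 × 2 = 1728.

1728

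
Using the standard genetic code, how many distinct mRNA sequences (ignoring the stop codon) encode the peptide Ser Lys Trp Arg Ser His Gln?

Ser: 6 codons.
Lys: 2 codons.
Trp: 1 codon.
Arg: 6 codons.
Ser: 6 codons.
His: 2 codons.
Gln: 2 codons.
6 × 2 × 1 × 6 × 6 × 2 × 2 = 1728.

1728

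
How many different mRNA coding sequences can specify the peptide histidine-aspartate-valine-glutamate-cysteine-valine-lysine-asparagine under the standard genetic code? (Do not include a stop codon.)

1024

His: 2 codons.
Asp: 2 codons.
Val: 4 codons.
Glu: 2 codons.
Cys: 2 codons.
Val: 4 codons.
Lys: 2 codons.
Asn: 2 codons.
2 × 2 × 4 × 2 × 2 × 4 × 2 × 2 = 1024.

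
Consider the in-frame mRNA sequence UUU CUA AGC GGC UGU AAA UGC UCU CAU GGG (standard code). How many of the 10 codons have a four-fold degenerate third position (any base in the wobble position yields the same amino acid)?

Codon 1 UUU (Phe): third position 2-fold.
Codon 2 CUA (Leu): third position 4-fold.
Codon 3 AGC (Ser): third position 2-fold.
Codon 4 GGC (Gly): third position 4-fold.
Codon 5 UGU (Cys): third position 2-fold.
Codon 6 AAA (Lys): third position 2-fold.
Codon 7 UGC (Cys): third position 2-fold.
Codon 8 UCU (Ser): third position 4-fold.
Codon 9 CAU (His): third position 2-fold.
Codon 10 GGG (Gly): third position 4-fold.
Four-fold degenerate third positions: 4.

4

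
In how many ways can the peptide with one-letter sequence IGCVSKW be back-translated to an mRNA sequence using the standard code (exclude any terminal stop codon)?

1152

Ile: 3 codons.
Gly: 4 codons.
Cys: 2 codons.
Val: 4 codons.
Ser: 6 codons.
Lys: 2 codons.
Trp: 1 codon.
3 × 4 × 2 × 4 × 6 × 2 × 1 = 1152.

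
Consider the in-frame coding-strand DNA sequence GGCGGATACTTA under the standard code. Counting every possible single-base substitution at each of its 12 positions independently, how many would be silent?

Codon 1 (GGC, Gly): 3 synonymous substitutions.
Codon 2 (GGA, Gly): 3 synonymous substitutions.
Codon 3 (TAC, Tyr): 1 synonymous substitution.
Codon 4 (TTA, Leu): 2 synonymous substitutions.
Total: 3 + 3 + 1 + 2 = 9.

9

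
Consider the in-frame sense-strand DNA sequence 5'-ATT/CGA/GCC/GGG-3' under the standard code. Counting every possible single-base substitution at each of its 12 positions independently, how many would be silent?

Codon 1 (ATT, Ile): 2 synonymous substitutions.
Codon 2 (CGA, Arg): 4 synonymous substitutions.
Codon 3 (GCC, Ala): 3 synonymous substitutions.
Codon 4 (GGG, Gly): 3 synonymous substitutions.
Total: 2 + 4 + 3 + 3 = 12.

12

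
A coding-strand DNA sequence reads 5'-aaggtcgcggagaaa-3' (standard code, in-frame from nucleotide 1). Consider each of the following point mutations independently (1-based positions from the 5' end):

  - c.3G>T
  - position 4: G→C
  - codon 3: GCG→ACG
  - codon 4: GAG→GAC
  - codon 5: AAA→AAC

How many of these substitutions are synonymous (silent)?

Codon 1: AAG (Lys) → AAT (Asn) — missense.
Codon 2: GTC (Val) → CTC (Leu) — missense.
Codon 3: GCG (Ala) → ACG (Thr) — missense.
Codon 4: GAG (Glu) → GAC (Asp) — missense.
Codon 5: AAA (Lys) → AAC (Asn) — missense.
Synonymous: 0 of 5.

0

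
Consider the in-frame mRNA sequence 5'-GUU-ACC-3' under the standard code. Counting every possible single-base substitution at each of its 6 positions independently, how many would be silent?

6

Codon 1 (GUU, Val): 3 synonymous substitutions.
Codon 2 (ACC, Thr): 3 synonymous substitutions.
Total: 3 + 3 = 6.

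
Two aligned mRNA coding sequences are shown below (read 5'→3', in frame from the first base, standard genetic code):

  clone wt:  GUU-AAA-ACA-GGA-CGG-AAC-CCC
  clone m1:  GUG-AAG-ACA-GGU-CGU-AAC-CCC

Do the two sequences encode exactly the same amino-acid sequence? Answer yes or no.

yes

Codon 1: GUU Val / GUG Val — synonymous.
Codon 2: AAA Lys / AAG Lys — synonymous.
Codon 3: ACA Thr / ACA Thr — identical.
Codon 4: GGA Gly / GGU Gly — synonymous.
Codon 5: CGG Arg / CGU Arg — synonymous.
Codon 6: AAC Asn / AAC Asn — identical.
Codon 7: CCC Pro / CCC Pro — identical.
Nonsynonymous differences: 0 → same protein.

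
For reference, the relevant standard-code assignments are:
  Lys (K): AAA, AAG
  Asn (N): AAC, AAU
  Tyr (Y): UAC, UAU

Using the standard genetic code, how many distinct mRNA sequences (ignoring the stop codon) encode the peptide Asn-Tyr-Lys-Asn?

16

Asn: 2 codons.
Tyr: 2 codons.
Lys: 2 codons.
Asn: 2 codons.
2 × 2 × 2 × 2 = 16.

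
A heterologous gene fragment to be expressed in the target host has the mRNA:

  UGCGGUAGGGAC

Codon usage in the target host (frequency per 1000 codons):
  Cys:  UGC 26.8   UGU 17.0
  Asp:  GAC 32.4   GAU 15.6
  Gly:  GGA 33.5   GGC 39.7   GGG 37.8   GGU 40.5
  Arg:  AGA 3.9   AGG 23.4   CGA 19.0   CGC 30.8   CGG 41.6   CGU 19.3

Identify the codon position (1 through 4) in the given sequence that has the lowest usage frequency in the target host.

3

Codon 1 UGC (Cys): 26.8 per 1000.
Codon 2 GGU (Gly): 40.5 per 1000.
Codon 3 AGG (Arg): 23.4 per 1000.
Codon 4 GAC (Asp): 32.4 per 1000.
Lowest frequency is 23.4 at codon 3.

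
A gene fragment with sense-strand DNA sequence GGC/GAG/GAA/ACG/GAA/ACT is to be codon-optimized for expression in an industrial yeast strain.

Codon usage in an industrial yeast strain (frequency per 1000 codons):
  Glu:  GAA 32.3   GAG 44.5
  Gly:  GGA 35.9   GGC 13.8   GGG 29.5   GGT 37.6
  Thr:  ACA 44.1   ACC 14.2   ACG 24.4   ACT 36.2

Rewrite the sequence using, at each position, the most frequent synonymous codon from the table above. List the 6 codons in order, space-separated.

Codon 1 (Gly): best is GGT at 37.6.
Codon 2 (Glu): best is GAG at 44.5.
Codon 3 (Glu): best is GAG at 44.5.
Codon 4 (Thr): best is ACA at 44.1.
Codon 5 (Glu): best is GAG at 44.5.
Codon 6 (Thr): best is ACA at 44.1.

GGT GAG GAG ACA GAG ACA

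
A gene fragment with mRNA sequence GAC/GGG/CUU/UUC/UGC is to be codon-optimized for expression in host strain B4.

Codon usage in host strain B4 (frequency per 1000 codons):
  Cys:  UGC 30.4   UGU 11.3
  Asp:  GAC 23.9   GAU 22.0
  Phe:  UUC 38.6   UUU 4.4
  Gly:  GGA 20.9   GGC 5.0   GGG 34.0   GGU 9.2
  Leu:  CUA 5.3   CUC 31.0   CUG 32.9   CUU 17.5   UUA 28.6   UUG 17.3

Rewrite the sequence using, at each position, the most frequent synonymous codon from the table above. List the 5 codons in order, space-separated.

Codon 1 (Asp): best is GAC at 23.9.
Codon 2 (Gly): best is GGG at 34.0.
Codon 3 (Leu): best is CUG at 32.9.
Codon 4 (Phe): best is UUC at 38.6.
Codon 5 (Cys): best is UGC at 30.4.

GAC GGG CUG UUC UGC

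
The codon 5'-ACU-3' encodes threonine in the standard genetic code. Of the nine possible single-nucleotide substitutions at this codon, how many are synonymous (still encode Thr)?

Position 1: none → 0 synonymous.
Position 2: none → 0 synonymous.
Position 3: ACC, ACA, ACG → 3 synonymous.
Total: 0 + 0 + 3 = 3.

3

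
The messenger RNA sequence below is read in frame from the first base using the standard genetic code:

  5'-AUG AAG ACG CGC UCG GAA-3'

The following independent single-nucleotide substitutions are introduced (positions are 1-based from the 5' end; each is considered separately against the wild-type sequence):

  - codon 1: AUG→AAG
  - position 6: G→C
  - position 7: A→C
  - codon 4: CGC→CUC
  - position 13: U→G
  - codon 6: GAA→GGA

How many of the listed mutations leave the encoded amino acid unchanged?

Codon 1: AUG (Met) → AAG (Lys) — missense.
Codon 2: AAG (Lys) → AAC (Asn) — missense.
Codon 3: ACG (Thr) → CCG (Pro) — missense.
Codon 4: CGC (Arg) → CUC (Leu) — missense.
Codon 5: UCG (Ser) → GCG (Ala) — missense.
Codon 6: GAA (Glu) → GGA (Gly) — missense.
Synonymous: 0 of 6.

0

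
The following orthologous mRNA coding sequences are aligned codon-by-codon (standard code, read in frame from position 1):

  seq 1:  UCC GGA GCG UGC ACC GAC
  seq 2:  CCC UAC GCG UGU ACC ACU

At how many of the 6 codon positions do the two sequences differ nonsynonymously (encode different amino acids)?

3

Codon 1: UCC Ser / CCC Pro — nonsynonymous.
Codon 2: GGA Gly / UAC Tyr — nonsynonymous.
Codon 3: GCG Ala / GCG Ala — identical.
Codon 4: UGC Cys / UGU Cys — synonymous.
Codon 5: ACC Thr / ACC Thr — identical.
Codon 6: GAC Asp / ACU Thr — nonsynonymous.
Nonsynonymous differences: 3.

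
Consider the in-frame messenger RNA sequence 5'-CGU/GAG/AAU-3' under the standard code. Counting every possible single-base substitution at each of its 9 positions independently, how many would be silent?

Codon 1 (CGU, Arg): 3 synonymous substitutions.
Codon 2 (GAG, Glu): 1 synonymous substitution.
Codon 3 (AAU, Asn): 1 synonymous substitution.
Total: 3 + 1 + 1 = 5.

5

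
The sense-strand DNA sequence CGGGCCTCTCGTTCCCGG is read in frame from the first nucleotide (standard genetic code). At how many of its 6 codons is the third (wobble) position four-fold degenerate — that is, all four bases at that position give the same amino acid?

Codon 1 CGG (Arg): third position 4-fold.
Codon 2 GCC (Ala): third position 4-fold.
Codon 3 TCT (Ser): third position 4-fold.
Codon 4 CGT (Arg): third position 4-fold.
Codon 5 TCC (Ser): third position 4-fold.
Codon 6 CGG (Arg): third position 4-fold.
Four-fold degenerate third positions: 6.

6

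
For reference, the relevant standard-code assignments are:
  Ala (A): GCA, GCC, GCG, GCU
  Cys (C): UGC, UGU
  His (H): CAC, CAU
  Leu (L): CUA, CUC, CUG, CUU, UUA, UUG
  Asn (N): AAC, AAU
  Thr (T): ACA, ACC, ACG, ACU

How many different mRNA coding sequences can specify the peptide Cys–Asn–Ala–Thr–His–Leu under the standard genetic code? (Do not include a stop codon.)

Cys: 2 codons.
Asn: 2 codons.
Ala: 4 codons.
Thr: 4 codons.
His: 2 codons.
Leu: 6 codons.
2 × 2 × 4 × 4 × 2 × 6 = 768.

768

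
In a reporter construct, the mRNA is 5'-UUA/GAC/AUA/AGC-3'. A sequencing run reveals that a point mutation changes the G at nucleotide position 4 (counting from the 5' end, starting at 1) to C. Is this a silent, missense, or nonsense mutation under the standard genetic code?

missense

Position 4 falls in codon 2: GAC → Asp.
After the substitution the codon is CAC → His.
Asp ≠ His, so this is a missense mutation.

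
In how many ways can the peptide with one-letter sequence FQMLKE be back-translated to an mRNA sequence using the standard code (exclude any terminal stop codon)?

Phe: 2 codons.
Gln: 2 codons.
Met: 1 codon.
Leu: 6 codons.
Lys: 2 codons.
Glu: 2 codons.
2 × 2 × 1 × 6 × 2 × 2 = 96.

96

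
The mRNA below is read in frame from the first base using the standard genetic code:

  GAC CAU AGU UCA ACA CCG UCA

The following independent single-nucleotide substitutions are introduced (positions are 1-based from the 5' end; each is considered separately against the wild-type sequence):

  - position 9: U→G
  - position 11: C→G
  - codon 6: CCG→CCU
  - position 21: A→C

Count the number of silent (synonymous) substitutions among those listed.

2

Codon 3: AGU (Ser) → AGG (Arg) — missense.
Codon 4: UCA (Ser) → UGA (Stop) — nonsense.
Codon 6: CCG (Pro) → CCU (Pro) — synonymous.
Codon 7: UCA (Ser) → UCC (Ser) — synonymous.
Synonymous: 2 of 4.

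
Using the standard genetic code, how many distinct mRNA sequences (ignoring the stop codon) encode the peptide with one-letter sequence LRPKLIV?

20736

Leu: 6 codons.
Arg: 6 codons.
Pro: 4 codons.
Lys: 2 codons.
Leu: 6 codons.
Ile: 3 codons.
Val: 4 codons.
6 × 6 × 4 × 2 × 6 × 3 × 4 = 20736.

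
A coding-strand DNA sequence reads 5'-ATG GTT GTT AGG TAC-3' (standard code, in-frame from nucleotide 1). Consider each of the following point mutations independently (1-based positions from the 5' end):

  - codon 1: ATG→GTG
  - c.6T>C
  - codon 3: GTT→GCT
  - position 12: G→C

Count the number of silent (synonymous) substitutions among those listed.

Codon 1: ATG (Met) → GTG (Val) — missense.
Codon 2: GTT (Val) → GTC (Val) — synonymous.
Codon 3: GTT (Val) → GCT (Ala) — missense.
Codon 4: AGG (Arg) → AGC (Ser) — missense.
Synonymous: 1 of 4.

1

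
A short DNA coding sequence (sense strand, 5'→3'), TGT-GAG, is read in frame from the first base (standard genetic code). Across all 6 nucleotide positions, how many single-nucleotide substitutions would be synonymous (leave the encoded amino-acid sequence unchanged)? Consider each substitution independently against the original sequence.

Codon 1 (TGT, Cys): 1 synonymous substitution.
Codon 2 (GAG, Glu): 1 synonymous substitution.
Total: 1 + 1 = 2.

2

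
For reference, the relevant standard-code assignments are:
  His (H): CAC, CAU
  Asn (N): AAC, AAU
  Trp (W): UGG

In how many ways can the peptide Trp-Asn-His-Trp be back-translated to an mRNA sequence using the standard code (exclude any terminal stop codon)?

Trp: 1 codon.
Asn: 2 codons.
His: 2 codons.
Trp: 1 codon.
1 × 2 × 2 × 1 = 4.

4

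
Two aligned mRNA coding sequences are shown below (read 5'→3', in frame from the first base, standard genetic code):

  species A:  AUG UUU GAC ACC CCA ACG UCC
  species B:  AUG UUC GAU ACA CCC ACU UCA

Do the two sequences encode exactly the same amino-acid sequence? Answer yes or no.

Codon 1: AUG Met / AUG Met — identical.
Codon 2: UUU Phe / UUC Phe — synonymous.
Codon 3: GAC Asp / GAU Asp — synonymous.
Codon 4: ACC Thr / ACA Thr — synonymous.
Codon 5: CCA Pro / CCC Pro — synonymous.
Codon 6: ACG Thr / ACU Thr — synonymous.
Codon 7: UCC Ser / UCA Ser — synonymous.
Nonsynonymous differences: 0 → same protein.

yes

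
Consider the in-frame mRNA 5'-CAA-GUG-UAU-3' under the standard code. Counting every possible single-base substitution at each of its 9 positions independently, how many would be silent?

5

Codon 1 (CAA, Gln): 1 synonymous substitution.
Codon 2 (GUG, Val): 3 synonymous substitutions.
Codon 3 (UAU, Tyr): 1 synonymous substitution.
Total: 1 + 3 + 1 = 5.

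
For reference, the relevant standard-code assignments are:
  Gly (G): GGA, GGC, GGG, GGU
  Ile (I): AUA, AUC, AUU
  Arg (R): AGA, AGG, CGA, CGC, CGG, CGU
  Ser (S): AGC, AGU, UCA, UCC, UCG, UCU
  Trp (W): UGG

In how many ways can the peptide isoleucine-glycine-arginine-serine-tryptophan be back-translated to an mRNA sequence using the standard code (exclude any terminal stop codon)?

Ile: 3 codons.
Gly: 4 codons.
Arg: 6 codons.
Ser: 6 codons.
Trp: 1 codon.
3 × 4 × 6 × 6 × 1 = 432.

432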